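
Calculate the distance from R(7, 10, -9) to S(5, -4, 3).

d = √[(x₂-x₁)² + (y₂-y₁)² + (z₂-z₁)²]
  = √[(-2)² + (-14)² + 12²]
  = √[4 + 196 + 144]
  = √344
  ≈ 18.55

18.55


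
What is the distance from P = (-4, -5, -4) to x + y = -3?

distance = |a·x₀ + b·y₀ + c·z₀ - d| / √(a² + b² + c²)
  = |1·(-4) + 1·(-5) + 0·(-4) - (-3)| / √(1² + 1² + 0²)
  = |-4 - 5 + 0 + 3| / √(1 + 1 + 0)
  = |-6| / √2
  = 6 / 1.414
  ≈ 4.243

4.243


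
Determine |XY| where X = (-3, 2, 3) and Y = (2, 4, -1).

d = √[(x₂-x₁)² + (y₂-y₁)² + (z₂-z₁)²]
  = √[5² + 2² + (-4)²]
  = √[25 + 4 + 16]
  = √45
  ≈ 6.708

6.708


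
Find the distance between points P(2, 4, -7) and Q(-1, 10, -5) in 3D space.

d = √[(x₂-x₁)² + (y₂-y₁)² + (z₂-z₁)²]
  = √[(-3)² + 6² + 2²]
  = √[9 + 36 + 4]
  = √49
  ≈ 7

7


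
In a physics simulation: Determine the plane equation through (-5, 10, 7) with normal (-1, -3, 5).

The plane through P with normal n = (a, b, c) satisfies n·(r - P) = 0,
i.e. ax + by + cz = a·x₀ + b·y₀ + c·z₀.
d = (-1)·(-5) + (-3)·10 + 5·7
  = 5 - 30 + 35
  = 10
Equation: -x - 3y + 5z = 10

-x - 3y + 5z = 10


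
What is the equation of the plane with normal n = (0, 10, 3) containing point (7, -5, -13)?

The plane through P with normal n = (a, b, c) satisfies n·(r - P) = 0,
i.e. ax + by + cz = a·x₀ + b·y₀ + c·z₀.
d = 0·7 + 10·(-5) + 3·(-13)
  = 0 - 50 - 39
  = -89
Equation: 10y + 3z = -89

10y + 3z = -89


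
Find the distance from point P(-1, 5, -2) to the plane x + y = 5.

distance = |a·x₀ + b·y₀ + c·z₀ - d| / √(a² + b² + c²)
  = |1·(-1) + 1·5 + 0·(-2) - 5| / √(1² + 1² + 0²)
  = |-1 + 5 + 0 - 5| / √(1 + 1 + 0)
  = |-1| / √2
  = 1 / 1.414
  ≈ 0.7071

0.7071


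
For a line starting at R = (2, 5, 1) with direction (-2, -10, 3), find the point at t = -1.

P(t) = R + t·d
  = (2 + (-2)·(-1), 5 + (-10)·(-1), 1 + 3·(-1))
  = (2 + 2, 5 + 10, 1 - 3)
  = (4, 15, -2)

(4, 15, -2)


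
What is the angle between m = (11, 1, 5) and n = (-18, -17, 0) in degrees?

m·n = 11·(-18) + 1·(-17) + 5·0 = -198 - 17 + 0 = -215
|m| = √(11² + 1² + 5²) = √147 ≈ 12.12
|n| = √((-18)² + (-17)² + 0²) = √613 ≈ 24.76
cos θ = (m·n)/(|m||n|) = -215/(12.12·24.76) ≈ -0.7162
θ = arccos(-0.7162) ≈ 135.7°

135.7°


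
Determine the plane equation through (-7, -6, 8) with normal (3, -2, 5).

The plane through P with normal n = (a, b, c) satisfies n·(r - P) = 0,
i.e. ax + by + cz = a·x₀ + b·y₀ + c·z₀.
d = 3·(-7) + (-2)·(-6) + 5·8
  = -21 + 12 + 40
  = 31
Equation: 3x - 2y + 5z = 31

3x - 2y + 5z = 31


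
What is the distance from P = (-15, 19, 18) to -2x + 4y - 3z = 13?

distance = |a·x₀ + b·y₀ + c·z₀ - d| / √(a² + b² + c²)
  = |(-2)·(-15) + 4·19 + (-3)·18 - 13| / √((-2)² + 4² + (-3)²)
  = |30 + 76 - 54 - 13| / √(4 + 16 + 9)
  = |39| / √29
  = 39 / 5.385
  ≈ 7.242

7.242


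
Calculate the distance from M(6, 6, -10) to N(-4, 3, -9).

d = √[(x₂-x₁)² + (y₂-y₁)² + (z₂-z₁)²]
  = √[(-10)² + (-3)² + 1²]
  = √[100 + 9 + 1]
  = √110
  ≈ 10.49

10.49


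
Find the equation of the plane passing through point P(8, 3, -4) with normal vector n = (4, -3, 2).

The plane through P with normal n = (a, b, c) satisfies n·(r - P) = 0,
i.e. ax + by + cz = a·x₀ + b·y₀ + c·z₀.
d = 4·8 + (-3)·3 + 2·(-4)
  = 32 - 9 - 8
  = 15
Equation: 4x - 3y + 2z = 15

4x - 3y + 2z = 15


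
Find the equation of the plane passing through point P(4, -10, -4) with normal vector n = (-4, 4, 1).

The plane through P with normal n = (a, b, c) satisfies n·(r - P) = 0,
i.e. ax + by + cz = a·x₀ + b·y₀ + c·z₀.
d = (-4)·4 + 4·(-10) + 1·(-4)
  = -16 - 40 - 4
  = -60
Equation: -4x + 4y + z = -60

-4x + 4y + z = -60


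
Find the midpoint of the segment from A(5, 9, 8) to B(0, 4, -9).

M = ((x₁+x₂)/2, (y₁+y₂)/2, (z₁+z₂)/2)
  = ((5 + 0)/2, (9 + 4)/2, (8 - 9)/2)
  = (5/2, 13/2, -1/2)
  = (2.5, 6.5, -0.5)

(2.5, 6.5, -0.5)


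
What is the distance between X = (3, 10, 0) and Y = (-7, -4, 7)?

d = √[(x₂-x₁)² + (y₂-y₁)² + (z₂-z₁)²]
  = √[(-10)² + (-14)² + 7²]
  = √[100 + 196 + 49]
  = √345
  ≈ 18.57

18.57


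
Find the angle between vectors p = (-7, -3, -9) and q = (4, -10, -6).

p·q = (-7)·4 + (-3)·(-10) + (-9)·(-6) = -28 + 30 + 54 = 56
|p| = √((-7)² + (-3)² + (-9)²) = √139 ≈ 11.79
|q| = √(4² + (-10)² + (-6)²) = √152 ≈ 12.33
cos θ = (p·q)/(|p||q|) = 56/(11.79·12.33) ≈ 0.3853
θ = arccos(0.3853) ≈ 67.34°

67.34°


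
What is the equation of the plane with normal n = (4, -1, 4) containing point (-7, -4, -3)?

The plane through P with normal n = (a, b, c) satisfies n·(r - P) = 0,
i.e. ax + by + cz = a·x₀ + b·y₀ + c·z₀.
d = 4·(-7) + (-1)·(-4) + 4·(-3)
  = -28 + 4 - 12
  = -36
Equation: 4x - y + 4z = -36

4x - y + 4z = -36


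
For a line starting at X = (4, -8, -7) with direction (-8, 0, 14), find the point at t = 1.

P(t) = X + t·d
  = (4 + (-8)·1, -8 + 0·1, -7 + 14·1)
  = (4 - 8, -8 + 0, -7 + 14)
  = (-4, -8, 7)

(-4, -8, 7)


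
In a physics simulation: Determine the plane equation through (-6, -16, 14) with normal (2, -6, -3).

The plane through P with normal n = (a, b, c) satisfies n·(r - P) = 0,
i.e. ax + by + cz = a·x₀ + b·y₀ + c·z₀.
d = 2·(-6) + (-6)·(-16) + (-3)·14
  = -12 + 96 - 42
  = 42
Equation: 2x - 6y - 3z = 42

2x - 6y - 3z = 42


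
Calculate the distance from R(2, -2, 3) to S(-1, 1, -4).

d = √[(x₂-x₁)² + (y₂-y₁)² + (z₂-z₁)²]
  = √[(-3)² + 3² + (-7)²]
  = √[9 + 9 + 49]
  = √67
  ≈ 8.185

8.185


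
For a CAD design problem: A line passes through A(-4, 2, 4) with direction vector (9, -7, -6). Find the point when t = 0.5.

P(t) = A + t·d
  = (-4 + 9·0.5, 2 + (-7)·0.5, 4 + (-6)·0.5)
  = (-4 + 4.5, 2 - 3.5, 4 - 3)
  = (0.5, -1.5, 1)

(0.5, -1.5, 1)


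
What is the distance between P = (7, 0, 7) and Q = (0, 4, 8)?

d = √[(x₂-x₁)² + (y₂-y₁)² + (z₂-z₁)²]
  = √[(-7)² + 4² + 1²]
  = √[49 + 16 + 1]
  = √66
  ≈ 8.124

8.124


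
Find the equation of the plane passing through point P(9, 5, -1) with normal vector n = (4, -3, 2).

The plane through P with normal n = (a, b, c) satisfies n·(r - P) = 0,
i.e. ax + by + cz = a·x₀ + b·y₀ + c·z₀.
d = 4·9 + (-3)·5 + 2·(-1)
  = 36 - 15 - 2
  = 19
Equation: 4x - 3y + 2z = 19

4x - 3y + 2z = 19


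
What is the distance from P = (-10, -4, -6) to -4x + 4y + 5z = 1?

distance = |a·x₀ + b·y₀ + c·z₀ - d| / √(a² + b² + c²)
  = |(-4)·(-10) + 4·(-4) + 5·(-6) - 1| / √((-4)² + 4² + 5²)
  = |40 - 16 - 30 - 1| / √(16 + 16 + 25)
  = |-7| / √57
  = 7 / 7.55
  ≈ 0.9272

0.9272


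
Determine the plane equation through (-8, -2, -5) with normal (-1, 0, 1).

The plane through P with normal n = (a, b, c) satisfies n·(r - P) = 0,
i.e. ax + by + cz = a·x₀ + b·y₀ + c·z₀.
d = (-1)·(-8) + 0·(-2) + 1·(-5)
  = 8 + 0 - 5
  = 3
Equation: -x + z = 3

-x + z = 3


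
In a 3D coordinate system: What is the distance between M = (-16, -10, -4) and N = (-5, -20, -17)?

d = √[(x₂-x₁)² + (y₂-y₁)² + (z₂-z₁)²]
  = √[11² + (-10)² + (-13)²]
  = √[121 + 100 + 169]
  = √390
  ≈ 19.75

19.75


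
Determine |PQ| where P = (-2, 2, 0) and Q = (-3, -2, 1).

d = √[(x₂-x₁)² + (y₂-y₁)² + (z₂-z₁)²]
  = √[(-1)² + (-4)² + 1²]
  = √[1 + 16 + 1]
  = √18
  ≈ 4.243

4.243


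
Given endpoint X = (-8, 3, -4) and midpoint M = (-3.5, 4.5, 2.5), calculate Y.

Y = 2M - X
  = (2·(-3.5) - (-8), 2·4.5 - 3, 2·2.5 - (-4))
  = (-7 + 8, 9 - 3, 5 + 4)
  = (1, 6, 9)

(1, 6, 9)


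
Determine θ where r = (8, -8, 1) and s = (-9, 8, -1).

r·s = 8·(-9) + (-8)·8 + 1·(-1) = -72 - 64 - 1 = -137
|r| = √(8² + (-8)² + 1²) = √129 ≈ 11.36
|s| = √((-9)² + 8² + (-1)²) = √146 ≈ 12.08
cos θ = (r·s)/(|r||s|) = -137/(11.36·12.08) ≈ -0.9983
θ = arccos(-0.9983) ≈ 176.6°

176.6°


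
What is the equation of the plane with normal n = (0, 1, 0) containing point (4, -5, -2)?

The plane through P with normal n = (a, b, c) satisfies n·(r - P) = 0,
i.e. ax + by + cz = a·x₀ + b·y₀ + c·z₀.
d = 0·4 + 1·(-5) + 0·(-2)
  = 0 - 5 + 0
  = -5
Equation: y = -5

y = -5


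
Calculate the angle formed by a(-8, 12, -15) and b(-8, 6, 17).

a·b = (-8)·(-8) + 12·6 + (-15)·17 = 64 + 72 - 255 = -119
|a| = √((-8)² + 12² + (-15)²) = √433 ≈ 20.81
|b| = √((-8)² + 6² + 17²) = √389 ≈ 19.72
cos θ = (a·b)/(|a||b|) = -119/(20.81·19.72) ≈ -0.29
θ = arccos(-0.29) ≈ 106.9°

106.9°


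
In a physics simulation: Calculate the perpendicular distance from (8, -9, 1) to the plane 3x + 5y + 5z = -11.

distance = |a·x₀ + b·y₀ + c·z₀ - d| / √(a² + b² + c²)
  = |3·8 + 5·(-9) + 5·1 - (-11)| / √(3² + 5² + 5²)
  = |24 - 45 + 5 + 11| / √(9 + 25 + 25)
  = |-5| / √59
  = 5 / 7.681
  ≈ 0.6509

0.6509


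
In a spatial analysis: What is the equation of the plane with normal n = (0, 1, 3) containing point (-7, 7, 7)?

The plane through P with normal n = (a, b, c) satisfies n·(r - P) = 0,
i.e. ax + by + cz = a·x₀ + b·y₀ + c·z₀.
d = 0·(-7) + 1·7 + 3·7
  = 0 + 7 + 21
  = 28
Equation: y + 3z = 28

y + 3z = 28


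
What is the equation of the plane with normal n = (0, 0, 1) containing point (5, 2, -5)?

The plane through P with normal n = (a, b, c) satisfies n·(r - P) = 0,
i.e. ax + by + cz = a·x₀ + b·y₀ + c·z₀.
d = 0·5 + 0·2 + 1·(-5)
  = 0 + 0 - 5
  = -5
Equation: z = -5

z = -5


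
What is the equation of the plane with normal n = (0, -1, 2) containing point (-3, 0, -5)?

The plane through P with normal n = (a, b, c) satisfies n·(r - P) = 0,
i.e. ax + by + cz = a·x₀ + b·y₀ + c·z₀.
d = 0·(-3) + (-1)·0 + 2·(-5)
  = 0 + 0 - 10
  = -10
Equation: -y + 2z = -10

-y + 2z = -10


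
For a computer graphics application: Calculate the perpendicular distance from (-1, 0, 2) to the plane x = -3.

distance = |a·x₀ + b·y₀ + c·z₀ - d| / √(a² + b² + c²)
  = |1·(-1) + 0·0 + 0·2 - (-3)| / √(1² + 0² + 0²)
  = |-1 + 0 + 0 + 3| / √(1 + 0 + 0)
  = |2| / √1
  = 2 / 1
  ≈ 2

2


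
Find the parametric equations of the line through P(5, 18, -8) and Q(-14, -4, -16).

Direction vector d = Q - P = (-14 - 5, -4 - 18, -16 + 8) = (-19, -22, -8)
Parametric form r = P + t·d:
x = 5 - 19t, y = 18 - 22t, z = -8 - 8t

x = 5 - 19t, y = 18 - 22t, z = -8 - 8t


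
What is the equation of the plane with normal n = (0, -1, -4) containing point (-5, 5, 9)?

The plane through P with normal n = (a, b, c) satisfies n·(r - P) = 0,
i.e. ax + by + cz = a·x₀ + b·y₀ + c·z₀.
d = 0·(-5) + (-1)·5 + (-4)·9
  = 0 - 5 - 36
  = -41
Equation: -y - 4z = -41

-y - 4z = -41


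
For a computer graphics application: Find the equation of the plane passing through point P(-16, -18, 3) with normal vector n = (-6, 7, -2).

The plane through P with normal n = (a, b, c) satisfies n·(r - P) = 0,
i.e. ax + by + cz = a·x₀ + b·y₀ + c·z₀.
d = (-6)·(-16) + 7·(-18) + (-2)·3
  = 96 - 126 - 6
  = -36
Equation: -6x + 7y - 2z = -36

-6x + 7y - 2z = -36


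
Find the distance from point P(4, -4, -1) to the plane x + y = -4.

distance = |a·x₀ + b·y₀ + c·z₀ - d| / √(a² + b² + c²)
  = |1·4 + 1·(-4) + 0·(-1) - (-4)| / √(1² + 1² + 0²)
  = |4 - 4 + 0 + 4| / √(1 + 1 + 0)
  = |4| / √2
  = 4 / 1.414
  ≈ 2.828

2.828


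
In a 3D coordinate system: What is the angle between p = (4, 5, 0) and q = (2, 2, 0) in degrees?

p·q = 4·2 + 5·2 + 0·0 = 8 + 10 + 0 = 18
|p| = √(4² + 5² + 0²) = √41 ≈ 6.403
|q| = √(2² + 2² + 0²) = √8 ≈ 2.828
cos θ = (p·q)/(|p||q|) = 18/(6.403·2.828) ≈ 0.9939
θ = arccos(0.9939) ≈ 6.34°

6.34°


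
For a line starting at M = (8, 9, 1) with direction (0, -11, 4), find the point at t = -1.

P(t) = M + t·d
  = (8 + 0·(-1), 9 + (-11)·(-1), 1 + 4·(-1))
  = (8 + 0, 9 + 11, 1 - 4)
  = (8, 20, -3)

(8, 20, -3)


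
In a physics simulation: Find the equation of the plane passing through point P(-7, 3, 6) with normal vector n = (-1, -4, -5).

The plane through P with normal n = (a, b, c) satisfies n·(r - P) = 0,
i.e. ax + by + cz = a·x₀ + b·y₀ + c·z₀.
d = (-1)·(-7) + (-4)·3 + (-5)·6
  = 7 - 12 - 30
  = -35
Equation: -x - 4y - 5z = -35

-x - 4y - 5z = -35


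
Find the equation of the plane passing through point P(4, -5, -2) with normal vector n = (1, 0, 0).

The plane through P with normal n = (a, b, c) satisfies n·(r - P) = 0,
i.e. ax + by + cz = a·x₀ + b·y₀ + c·z₀.
d = 1·4 + 0·(-5) + 0·(-2)
  = 4 + 0 + 0
  = 4
Equation: x = 4

x = 4


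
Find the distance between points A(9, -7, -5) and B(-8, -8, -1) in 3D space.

d = √[(x₂-x₁)² + (y₂-y₁)² + (z₂-z₁)²]
  = √[(-17)² + (-1)² + 4²]
  = √[289 + 1 + 16]
  = √306
  ≈ 17.49

17.49


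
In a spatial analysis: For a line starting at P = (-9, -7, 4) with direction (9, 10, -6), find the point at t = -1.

P(t) = P + t·d
  = (-9 + 9·(-1), -7 + 10·(-1), 4 + (-6)·(-1))
  = (-9 - 9, -7 - 10, 4 + 6)
  = (-18, -17, 10)

(-18, -17, 10)


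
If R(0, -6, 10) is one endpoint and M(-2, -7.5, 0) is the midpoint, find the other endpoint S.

S = 2M - R
  = (2·(-2) - 0, 2·(-7.5) - (-6), 2·0 - 10)
  = (-4 + 0, -15 + 6, 0 - 10)
  = (-4, -9, -10)

(-4, -9, -10)


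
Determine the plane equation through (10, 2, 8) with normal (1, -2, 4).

The plane through P with normal n = (a, b, c) satisfies n·(r - P) = 0,
i.e. ax + by + cz = a·x₀ + b·y₀ + c·z₀.
d = 1·10 + (-2)·2 + 4·8
  = 10 - 4 + 32
  = 38
Equation: x - 2y + 4z = 38

x - 2y + 4z = 38


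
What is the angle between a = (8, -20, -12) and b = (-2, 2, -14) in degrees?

a·b = 8·(-2) + (-20)·2 + (-12)·(-14) = -16 - 40 + 168 = 112
|a| = √(8² + (-20)² + (-12)²) = √608 ≈ 24.66
|b| = √((-2)² + 2² + (-14)²) = √204 ≈ 14.28
cos θ = (a·b)/(|a||b|) = 112/(24.66·14.28) ≈ 0.318
θ = arccos(0.318) ≈ 71.46°

71.46°


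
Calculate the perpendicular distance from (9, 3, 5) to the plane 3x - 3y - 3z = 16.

distance = |a·x₀ + b·y₀ + c·z₀ - d| / √(a² + b² + c²)
  = |3·9 + (-3)·3 + (-3)·5 - 16| / √(3² + (-3)² + (-3)²)
  = |27 - 9 - 15 - 16| / √(9 + 9 + 9)
  = |-13| / √27
  = 13 / 5.196
  ≈ 2.502

2.502


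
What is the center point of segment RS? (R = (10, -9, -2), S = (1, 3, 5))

M = ((x₁+x₂)/2, (y₁+y₂)/2, (z₁+z₂)/2)
  = ((10 + 1)/2, (-9 + 3)/2, (-2 + 5)/2)
  = (11/2, -6/2, 3/2)
  = (5.5, -3, 1.5)

(5.5, -3, 1.5)


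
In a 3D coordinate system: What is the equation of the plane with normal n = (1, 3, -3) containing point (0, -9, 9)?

The plane through P with normal n = (a, b, c) satisfies n·(r - P) = 0,
i.e. ax + by + cz = a·x₀ + b·y₀ + c·z₀.
d = 1·0 + 3·(-9) + (-3)·9
  = 0 - 27 - 27
  = -54
Equation: x + 3y - 3z = -54

x + 3y - 3z = -54


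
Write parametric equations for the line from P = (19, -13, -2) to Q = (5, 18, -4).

Direction vector d = Q - P = (5 - 19, 18 + 13, -4 + 2) = (-14, 31, -2)
Parametric form r = P + t·d:
x = 19 - 14t, y = -13 + 31t, z = -2 - 2t

x = 19 - 14t, y = -13 + 31t, z = -2 - 2t


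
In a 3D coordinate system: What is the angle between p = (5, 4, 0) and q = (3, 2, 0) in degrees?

p·q = 5·3 + 4·2 + 0·0 = 15 + 8 + 0 = 23
|p| = √(5² + 4² + 0²) = √41 ≈ 6.403
|q| = √(3² + 2² + 0²) = √13 ≈ 3.606
cos θ = (p·q)/(|p||q|) = 23/(6.403·3.606) ≈ 0.9962
θ = arccos(0.9962) ≈ 4.97°

4.97°


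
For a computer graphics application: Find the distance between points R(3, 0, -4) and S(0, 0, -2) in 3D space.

d = √[(x₂-x₁)² + (y₂-y₁)² + (z₂-z₁)²]
  = √[(-3)² + 0² + 2²]
  = √[9 + 0 + 4]
  = √13
  ≈ 3.606

3.606


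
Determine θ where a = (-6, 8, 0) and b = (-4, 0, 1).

a·b = (-6)·(-4) + 8·0 + 0·1 = 24 + 0 + 0 = 24
|a| = √((-6)² + 8² + 0²) = √100 ≈ 10
|b| = √((-4)² + 0² + 1²) = √17 ≈ 4.123
cos θ = (a·b)/(|a||b|) = 24/(10·4.123) ≈ 0.5821
θ = arccos(0.5821) ≈ 54.4°

54.4°


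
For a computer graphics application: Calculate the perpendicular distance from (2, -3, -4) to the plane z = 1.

distance = |a·x₀ + b·y₀ + c·z₀ - d| / √(a² + b² + c²)
  = |0·2 + 0·(-3) + 1·(-4) - 1| / √(0² + 0² + 1²)
  = |0 + 0 - 4 - 1| / √(0 + 0 + 1)
  = |-5| / √1
  = 5 / 1
  ≈ 5

5


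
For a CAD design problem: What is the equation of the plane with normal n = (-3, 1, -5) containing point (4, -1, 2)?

The plane through P with normal n = (a, b, c) satisfies n·(r - P) = 0,
i.e. ax + by + cz = a·x₀ + b·y₀ + c·z₀.
d = (-3)·4 + 1·(-1) + (-5)·2
  = -12 - 1 - 10
  = -23
Equation: -3x + y - 5z = -23

-3x + y - 5z = -23


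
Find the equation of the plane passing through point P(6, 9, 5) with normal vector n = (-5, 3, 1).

The plane through P with normal n = (a, b, c) satisfies n·(r - P) = 0,
i.e. ax + by + cz = a·x₀ + b·y₀ + c·z₀.
d = (-5)·6 + 3·9 + 1·5
  = -30 + 27 + 5
  = 2
Equation: -5x + 3y + z = 2

-5x + 3y + z = 2


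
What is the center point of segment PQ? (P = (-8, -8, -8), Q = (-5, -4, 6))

M = ((x₁+x₂)/2, (y₁+y₂)/2, (z₁+z₂)/2)
  = ((-8 - 5)/2, (-8 - 4)/2, (-8 + 6)/2)
  = (-13/2, -12/2, -2/2)
  = (-6.5, -6, -1)

(-6.5, -6, -1)


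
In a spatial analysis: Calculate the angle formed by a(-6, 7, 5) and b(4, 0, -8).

a·b = (-6)·4 + 7·0 + 5·(-8) = -24 + 0 - 40 = -64
|a| = √((-6)² + 7² + 5²) = √110 ≈ 10.49
|b| = √(4² + 0² + (-8)²) = √80 ≈ 8.944
cos θ = (a·b)/(|a||b|) = -64/(10.49·8.944) ≈ -0.6822
θ = arccos(-0.6822) ≈ 133°

133°


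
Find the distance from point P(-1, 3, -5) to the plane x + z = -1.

distance = |a·x₀ + b·y₀ + c·z₀ - d| / √(a² + b² + c²)
  = |1·(-1) + 0·3 + 1·(-5) - (-1)| / √(1² + 0² + 1²)
  = |-1 + 0 - 5 + 1| / √(1 + 0 + 1)
  = |-5| / √2
  = 5 / 1.414
  ≈ 3.536

3.536


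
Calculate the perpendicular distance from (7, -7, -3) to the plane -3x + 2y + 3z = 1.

distance = |a·x₀ + b·y₀ + c·z₀ - d| / √(a² + b² + c²)
  = |(-3)·7 + 2·(-7) + 3·(-3) - 1| / √((-3)² + 2² + 3²)
  = |-21 - 14 - 9 - 1| / √(9 + 4 + 9)
  = |-45| / √22
  = 45 / 4.69
  ≈ 9.594

9.594


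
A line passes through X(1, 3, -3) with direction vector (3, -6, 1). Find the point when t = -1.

P(t) = X + t·d
  = (1 + 3·(-1), 3 + (-6)·(-1), -3 + 1·(-1))
  = (1 - 3, 3 + 6, -3 - 1)
  = (-2, 9, -4)

(-2, 9, -4)


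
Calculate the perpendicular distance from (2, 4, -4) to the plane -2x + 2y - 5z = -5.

distance = |a·x₀ + b·y₀ + c·z₀ - d| / √(a² + b² + c²)
  = |(-2)·2 + 2·4 + (-5)·(-4) - (-5)| / √((-2)² + 2² + (-5)²)
  = |-4 + 8 + 20 + 5| / √(4 + 4 + 25)
  = |29| / √33
  = 29 / 5.745
  ≈ 5.048

5.048


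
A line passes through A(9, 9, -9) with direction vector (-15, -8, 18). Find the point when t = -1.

P(t) = A + t·d
  = (9 + (-15)·(-1), 9 + (-8)·(-1), -9 + 18·(-1))
  = (9 + 15, 9 + 8, -9 - 18)
  = (24, 17, -27)

(24, 17, -27)


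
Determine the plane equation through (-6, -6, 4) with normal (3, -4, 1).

The plane through P with normal n = (a, b, c) satisfies n·(r - P) = 0,
i.e. ax + by + cz = a·x₀ + b·y₀ + c·z₀.
d = 3·(-6) + (-4)·(-6) + 1·4
  = -18 + 24 + 4
  = 10
Equation: 3x - 4y + z = 10

3x - 4y + z = 10


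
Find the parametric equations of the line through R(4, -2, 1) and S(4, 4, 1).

Direction vector d = S - R = (4 - 4, 4 + 2, 1 - 1) = (0, 6, 0)
Parametric form r = R + t·d:
x = 4, y = -2 + 6t, z = 1

x = 4, y = -2 + 6t, z = 1


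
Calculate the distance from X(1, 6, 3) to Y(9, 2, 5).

d = √[(x₂-x₁)² + (y₂-y₁)² + (z₂-z₁)²]
  = √[8² + (-4)² + 2²]
  = √[64 + 16 + 4]
  = √84
  ≈ 9.165

9.165


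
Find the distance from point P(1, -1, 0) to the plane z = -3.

distance = |a·x₀ + b·y₀ + c·z₀ - d| / √(a² + b² + c²)
  = |0·1 + 0·(-1) + 1·0 - (-3)| / √(0² + 0² + 1²)
  = |0 + 0 + 0 + 3| / √(0 + 0 + 1)
  = |3| / √1
  = 3 / 1
  ≈ 3

3


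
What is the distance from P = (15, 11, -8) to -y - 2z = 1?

distance = |a·x₀ + b·y₀ + c·z₀ - d| / √(a² + b² + c²)
  = |0·15 + (-1)·11 + (-2)·(-8) - 1| / √(0² + (-1)² + (-2)²)
  = |0 - 11 + 16 - 1| / √(0 + 1 + 4)
  = |4| / √5
  = 4 / 2.236
  ≈ 1.789

1.789


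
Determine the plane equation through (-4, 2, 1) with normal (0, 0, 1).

The plane through P with normal n = (a, b, c) satisfies n·(r - P) = 0,
i.e. ax + by + cz = a·x₀ + b·y₀ + c·z₀.
d = 0·(-4) + 0·2 + 1·1
  = 0 + 0 + 1
  = 1
Equation: z = 1

z = 1


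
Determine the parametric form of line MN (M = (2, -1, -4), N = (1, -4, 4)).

Direction vector d = N - M = (1 - 2, -4 + 1, 4 + 4) = (-1, -3, 8)
Parametric form r = M + t·d:
x = 2 - t, y = -1 - 3t, z = -4 + 8t

x = 2 - t, y = -1 - 3t, z = -4 + 8t


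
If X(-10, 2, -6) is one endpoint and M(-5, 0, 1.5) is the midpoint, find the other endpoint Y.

Y = 2M - X
  = (2·(-5) - (-10), 2·0 - 2, 2·1.5 - (-6))
  = (-10 + 10, 0 - 2, 3 + 6)
  = (0, -2, 9)

(0, -2, 9)


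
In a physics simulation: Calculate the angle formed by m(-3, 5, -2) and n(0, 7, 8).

m·n = (-3)·0 + 5·7 + (-2)·8 = 0 + 35 - 16 = 19
|m| = √((-3)² + 5² + (-2)²) = √38 ≈ 6.164
|n| = √(0² + 7² + 8²) = √113 ≈ 10.63
cos θ = (m·n)/(|m||n|) = 19/(6.164·10.63) ≈ 0.2899
θ = arccos(0.2899) ≈ 73.15°

73.15°


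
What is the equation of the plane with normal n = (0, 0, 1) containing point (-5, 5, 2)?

The plane through P with normal n = (a, b, c) satisfies n·(r - P) = 0,
i.e. ax + by + cz = a·x₀ + b·y₀ + c·z₀.
d = 0·(-5) + 0·5 + 1·2
  = 0 + 0 + 2
  = 2
Equation: z = 2

z = 2


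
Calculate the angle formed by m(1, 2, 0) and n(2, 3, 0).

m·n = 1·2 + 2·3 + 0·0 = 2 + 6 + 0 = 8
|m| = √(1² + 2² + 0²) = √5 ≈ 2.236
|n| = √(2² + 3² + 0²) = √13 ≈ 3.606
cos θ = (m·n)/(|m||n|) = 8/(2.236·3.606) ≈ 0.9923
θ = arccos(0.9923) ≈ 7.125°

7.125°


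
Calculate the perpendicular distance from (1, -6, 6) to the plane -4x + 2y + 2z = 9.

distance = |a·x₀ + b·y₀ + c·z₀ - d| / √(a² + b² + c²)
  = |(-4)·1 + 2·(-6) + 2·6 - 9| / √((-4)² + 2² + 2²)
  = |-4 - 12 + 12 - 9| / √(16 + 4 + 4)
  = |-13| / √24
  = 13 / 4.899
  ≈ 2.654

2.654


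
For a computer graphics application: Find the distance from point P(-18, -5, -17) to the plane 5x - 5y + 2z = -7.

distance = |a·x₀ + b·y₀ + c·z₀ - d| / √(a² + b² + c²)
  = |5·(-18) + (-5)·(-5) + 2·(-17) - (-7)| / √(5² + (-5)² + 2²)
  = |-90 + 25 - 34 + 7| / √(25 + 25 + 4)
  = |-92| / √54
  = 92 / 7.348
  ≈ 12.52

12.52


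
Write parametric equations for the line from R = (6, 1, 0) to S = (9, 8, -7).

Direction vector d = S - R = (9 - 6, 8 - 1, -7 + 0) = (3, 7, -7)
Parametric form r = R + t·d:
x = 6 + 3t, y = 1 + 7t, z = 0 - 7t

x = 6 + 3t, y = 1 + 7t, z = 0 - 7t


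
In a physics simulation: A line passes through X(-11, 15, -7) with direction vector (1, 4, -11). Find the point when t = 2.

P(t) = X + t·d
  = (-11 + 1·2, 15 + 4·2, -7 + (-11)·2)
  = (-11 + 2, 15 + 8, -7 - 22)
  = (-9, 23, -29)

(-9, 23, -29)


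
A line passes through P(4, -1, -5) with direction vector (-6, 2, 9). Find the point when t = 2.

P(t) = P + t·d
  = (4 + (-6)·2, -1 + 2·2, -5 + 9·2)
  = (4 - 12, -1 + 4, -5 + 18)
  = (-8, 3, 13)

(-8, 3, 13)


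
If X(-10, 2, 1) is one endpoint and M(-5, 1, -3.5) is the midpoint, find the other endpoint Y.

Y = 2M - X
  = (2·(-5) - (-10), 2·1 - 2, 2·(-3.5) - 1)
  = (-10 + 10, 2 - 2, -7 - 1)
  = (0, 0, -8)

(0, 0, -8)


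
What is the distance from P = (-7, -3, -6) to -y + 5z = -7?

distance = |a·x₀ + b·y₀ + c·z₀ - d| / √(a² + b² + c²)
  = |0·(-7) + (-1)·(-3) + 5·(-6) - (-7)| / √(0² + (-1)² + 5²)
  = |0 + 3 - 30 + 7| / √(0 + 1 + 25)
  = |-20| / √26
  = 20 / 5.099
  ≈ 3.922

3.922


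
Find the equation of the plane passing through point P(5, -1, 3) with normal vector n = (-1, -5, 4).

The plane through P with normal n = (a, b, c) satisfies n·(r - P) = 0,
i.e. ax + by + cz = a·x₀ + b·y₀ + c·z₀.
d = (-1)·5 + (-5)·(-1) + 4·3
  = -5 + 5 + 12
  = 12
Equation: -x - 5y + 4z = 12

-x - 5y + 4z = 12


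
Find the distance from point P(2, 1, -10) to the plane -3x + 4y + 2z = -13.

distance = |a·x₀ + b·y₀ + c·z₀ - d| / √(a² + b² + c²)
  = |(-3)·2 + 4·1 + 2·(-10) - (-13)| / √((-3)² + 4² + 2²)
  = |-6 + 4 - 20 + 13| / √(9 + 16 + 4)
  = |-9| / √29
  = 9 / 5.385
  ≈ 1.671

1.671


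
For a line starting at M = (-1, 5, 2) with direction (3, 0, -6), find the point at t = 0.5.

P(t) = M + t·d
  = (-1 + 3·0.5, 5 + 0·0.5, 2 + (-6)·0.5)
  = (-1 + 1.5, 5 + 0, 2 - 3)
  = (0.5, 5, -1)

(0.5, 5, -1)


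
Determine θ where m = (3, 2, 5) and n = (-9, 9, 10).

m·n = 3·(-9) + 2·9 + 5·10 = -27 + 18 + 50 = 41
|m| = √(3² + 2² + 5²) = √38 ≈ 6.164
|n| = √((-9)² + 9² + 10²) = √262 ≈ 16.19
cos θ = (m·n)/(|m||n|) = 41/(6.164·16.19) ≈ 0.4109
θ = arccos(0.4109) ≈ 65.74°

65.74°


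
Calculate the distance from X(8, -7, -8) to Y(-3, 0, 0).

d = √[(x₂-x₁)² + (y₂-y₁)² + (z₂-z₁)²]
  = √[(-11)² + 7² + 8²]
  = √[121 + 49 + 64]
  = √234
  ≈ 15.3

15.3


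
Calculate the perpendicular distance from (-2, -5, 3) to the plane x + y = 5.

distance = |a·x₀ + b·y₀ + c·z₀ - d| / √(a² + b² + c²)
  = |1·(-2) + 1·(-5) + 0·3 - 5| / √(1² + 1² + 0²)
  = |-2 - 5 + 0 - 5| / √(1 + 1 + 0)
  = |-12| / √2
  = 12 / 1.414
  ≈ 8.485

8.485


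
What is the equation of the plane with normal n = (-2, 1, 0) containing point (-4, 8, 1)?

The plane through P with normal n = (a, b, c) satisfies n·(r - P) = 0,
i.e. ax + by + cz = a·x₀ + b·y₀ + c·z₀.
d = (-2)·(-4) + 1·8 + 0·1
  = 8 + 8 + 0
  = 16
Equation: -2x + y = 16

-2x + y = 16


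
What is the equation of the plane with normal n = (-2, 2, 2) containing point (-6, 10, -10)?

The plane through P with normal n = (a, b, c) satisfies n·(r - P) = 0,
i.e. ax + by + cz = a·x₀ + b·y₀ + c·z₀.
d = (-2)·(-6) + 2·10 + 2·(-10)
  = 12 + 20 - 20
  = 12
Equation: -2x + 2y + 2z = 12

-2x + 2y + 2z = 12


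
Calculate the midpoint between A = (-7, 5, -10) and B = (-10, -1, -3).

M = ((x₁+x₂)/2, (y₁+y₂)/2, (z₁+z₂)/2)
  = ((-7 - 10)/2, (5 - 1)/2, (-10 - 3)/2)
  = (-17/2, 4/2, -13/2)
  = (-8.5, 2, -6.5)

(-8.5, 2, -6.5)


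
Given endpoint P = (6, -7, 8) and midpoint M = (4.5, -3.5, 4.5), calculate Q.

Q = 2M - P
  = (2·4.5 - 6, 2·(-3.5) - (-7), 2·4.5 - 8)
  = (9 - 6, -7 + 7, 9 - 8)
  = (3, 0, 1)

(3, 0, 1)


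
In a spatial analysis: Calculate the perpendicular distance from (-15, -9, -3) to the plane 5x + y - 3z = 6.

distance = |a·x₀ + b·y₀ + c·z₀ - d| / √(a² + b² + c²)
  = |5·(-15) + 1·(-9) + (-3)·(-3) - 6| / √(5² + 1² + (-3)²)
  = |-75 - 9 + 9 - 6| / √(25 + 1 + 9)
  = |-81| / √35
  = 81 / 5.916
  ≈ 13.69

13.69


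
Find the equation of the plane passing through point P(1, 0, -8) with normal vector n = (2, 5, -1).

The plane through P with normal n = (a, b, c) satisfies n·(r - P) = 0,
i.e. ax + by + cz = a·x₀ + b·y₀ + c·z₀.
d = 2·1 + 5·0 + (-1)·(-8)
  = 2 + 0 + 8
  = 10
Equation: 2x + 5y - z = 10

2x + 5y - z = 10


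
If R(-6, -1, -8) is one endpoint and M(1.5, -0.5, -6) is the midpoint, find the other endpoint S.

S = 2M - R
  = (2·1.5 - (-6), 2·(-0.5) - (-1), 2·(-6) - (-8))
  = (3 + 6, -1 + 1, -12 + 8)
  = (9, 0, -4)

(9, 0, -4)


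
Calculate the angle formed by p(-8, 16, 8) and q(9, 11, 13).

p·q = (-8)·9 + 16·11 + 8·13 = -72 + 176 + 104 = 208
|p| = √((-8)² + 16² + 8²) = √384 ≈ 19.6
|q| = √(9² + 11² + 13²) = √371 ≈ 19.26
cos θ = (p·q)/(|p||q|) = 208/(19.6·19.26) ≈ 0.5511
θ = arccos(0.5511) ≈ 56.56°

56.56°


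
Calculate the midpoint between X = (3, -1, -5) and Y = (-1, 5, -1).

M = ((x₁+x₂)/2, (y₁+y₂)/2, (z₁+z₂)/2)
  = ((3 - 1)/2, (-1 + 5)/2, (-5 - 1)/2)
  = (2/2, 4/2, -6/2)
  = (1, 2, -3)

(1, 2, -3)


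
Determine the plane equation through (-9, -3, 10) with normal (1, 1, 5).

The plane through P with normal n = (a, b, c) satisfies n·(r - P) = 0,
i.e. ax + by + cz = a·x₀ + b·y₀ + c·z₀.
d = 1·(-9) + 1·(-3) + 5·10
  = -9 - 3 + 50
  = 38
Equation: x + y + 5z = 38

x + y + 5z = 38


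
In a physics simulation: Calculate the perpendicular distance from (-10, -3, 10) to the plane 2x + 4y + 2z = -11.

distance = |a·x₀ + b·y₀ + c·z₀ - d| / √(a² + b² + c²)
  = |2·(-10) + 4·(-3) + 2·10 - (-11)| / √(2² + 4² + 2²)
  = |-20 - 12 + 20 + 11| / √(4 + 16 + 4)
  = |-1| / √24
  = 1 / 4.899
  ≈ 0.2041

0.2041


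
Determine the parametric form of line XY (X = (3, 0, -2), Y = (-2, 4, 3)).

Direction vector d = Y - X = (-2 - 3, 4 + 0, 3 + 2) = (-5, 4, 5)
Parametric form r = X + t·d:
x = 3 - 5t, y = 0 + 4t, z = -2 + 5t

x = 3 - 5t, y = 0 + 4t, z = -2 + 5t


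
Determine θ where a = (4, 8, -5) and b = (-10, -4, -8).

a·b = 4·(-10) + 8·(-4) + (-5)·(-8) = -40 - 32 + 40 = -32
|a| = √(4² + 8² + (-5)²) = √105 ≈ 10.25
|b| = √((-10)² + (-4)² + (-8)²) = √180 ≈ 13.42
cos θ = (a·b)/(|a||b|) = -32/(10.25·13.42) ≈ -0.2328
θ = arccos(-0.2328) ≈ 103.5°

103.5°


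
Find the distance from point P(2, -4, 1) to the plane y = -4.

distance = |a·x₀ + b·y₀ + c·z₀ - d| / √(a² + b² + c²)
  = |0·2 + 1·(-4) + 0·1 - (-4)| / √(0² + 1² + 0²)
  = |0 - 4 + 0 + 4| / √(0 + 1 + 0)
  = |0| / √1
  = 0 / 1
  ≈ 0

0


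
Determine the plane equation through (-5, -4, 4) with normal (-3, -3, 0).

The plane through P with normal n = (a, b, c) satisfies n·(r - P) = 0,
i.e. ax + by + cz = a·x₀ + b·y₀ + c·z₀.
d = (-3)·(-5) + (-3)·(-4) + 0·4
  = 15 + 12 + 0
  = 27
Equation: -3x - 3y = 27

-3x - 3y = 27


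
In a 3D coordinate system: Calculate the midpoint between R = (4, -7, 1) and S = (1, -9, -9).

M = ((x₁+x₂)/2, (y₁+y₂)/2, (z₁+z₂)/2)
  = ((4 + 1)/2, (-7 - 9)/2, (1 - 9)/2)
  = (5/2, -16/2, -8/2)
  = (2.5, -8, -4)

(2.5, -8, -4)


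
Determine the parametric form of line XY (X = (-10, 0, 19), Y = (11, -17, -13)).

Direction vector d = Y - X = (11 + 10, -17 + 0, -13 - 19) = (21, -17, -32)
Parametric form r = X + t·d:
x = -10 + 21t, y = 0 - 17t, z = 19 - 32t

x = -10 + 21t, y = 0 - 17t, z = 19 - 32t


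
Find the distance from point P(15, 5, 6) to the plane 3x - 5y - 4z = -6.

distance = |a·x₀ + b·y₀ + c·z₀ - d| / √(a² + b² + c²)
  = |3·15 + (-5)·5 + (-4)·6 - (-6)| / √(3² + (-5)² + (-4)²)
  = |45 - 25 - 24 + 6| / √(9 + 25 + 16)
  = |2| / √50
  = 2 / 7.071
  ≈ 0.2828

0.2828


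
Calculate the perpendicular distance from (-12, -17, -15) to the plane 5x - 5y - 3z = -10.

distance = |a·x₀ + b·y₀ + c·z₀ - d| / √(a² + b² + c²)
  = |5·(-12) + (-5)·(-17) + (-3)·(-15) - (-10)| / √(5² + (-5)² + (-3)²)
  = |-60 + 85 + 45 + 10| / √(25 + 25 + 9)
  = |80| / √59
  = 80 / 7.681
  ≈ 10.42

10.42


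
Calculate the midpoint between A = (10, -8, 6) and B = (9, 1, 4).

M = ((x₁+x₂)/2, (y₁+y₂)/2, (z₁+z₂)/2)
  = ((10 + 9)/2, (-8 + 1)/2, (6 + 4)/2)
  = (19/2, -7/2, 10/2)
  = (9.5, -3.5, 5)

(9.5, -3.5, 5)


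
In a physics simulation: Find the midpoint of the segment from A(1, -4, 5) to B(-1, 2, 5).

M = ((x₁+x₂)/2, (y₁+y₂)/2, (z₁+z₂)/2)
  = ((1 - 1)/2, (-4 + 2)/2, (5 + 5)/2)
  = (0/2, -2/2, 10/2)
  = (0, -1, 5)

(0, -1, 5)


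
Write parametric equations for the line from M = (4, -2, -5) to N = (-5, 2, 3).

Direction vector d = N - M = (-5 - 4, 2 + 2, 3 + 5) = (-9, 4, 8)
Parametric form r = M + t·d:
x = 4 - 9t, y = -2 + 4t, z = -5 + 8t

x = 4 - 9t, y = -2 + 4t, z = -5 + 8t


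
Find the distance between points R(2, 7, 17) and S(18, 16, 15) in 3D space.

d = √[(x₂-x₁)² + (y₂-y₁)² + (z₂-z₁)²]
  = √[16² + 9² + (-2)²]
  = √[256 + 81 + 4]
  = √341
  ≈ 18.47

18.47


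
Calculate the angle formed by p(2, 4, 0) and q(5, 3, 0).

p·q = 2·5 + 4·3 + 0·0 = 10 + 12 + 0 = 22
|p| = √(2² + 4² + 0²) = √20 ≈ 4.472
|q| = √(5² + 3² + 0²) = √34 ≈ 5.831
cos θ = (p·q)/(|p||q|) = 22/(4.472·5.831) ≈ 0.8437
θ = arccos(0.8437) ≈ 32.47°

32.47°


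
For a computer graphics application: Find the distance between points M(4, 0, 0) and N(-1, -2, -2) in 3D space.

d = √[(x₂-x₁)² + (y₂-y₁)² + (z₂-z₁)²]
  = √[(-5)² + (-2)² + (-2)²]
  = √[25 + 4 + 4]
  = √33
  ≈ 5.745

5.745


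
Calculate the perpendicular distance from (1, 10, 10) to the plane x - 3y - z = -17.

distance = |a·x₀ + b·y₀ + c·z₀ - d| / √(a² + b² + c²)
  = |1·1 + (-3)·10 + (-1)·10 - (-17)| / √(1² + (-3)² + (-1)²)
  = |1 - 30 - 10 + 17| / √(1 + 9 + 1)
  = |-22| / √11
  = 22 / 3.317
  ≈ 6.633

6.633


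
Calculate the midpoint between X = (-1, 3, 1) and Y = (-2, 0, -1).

M = ((x₁+x₂)/2, (y₁+y₂)/2, (z₁+z₂)/2)
  = ((-1 - 2)/2, (3 + 0)/2, (1 - 1)/2)
  = (-3/2, 3/2, 0/2)
  = (-1.5, 1.5, 0)

(-1.5, 1.5, 0)


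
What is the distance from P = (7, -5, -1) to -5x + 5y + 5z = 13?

distance = |a·x₀ + b·y₀ + c·z₀ - d| / √(a² + b² + c²)
  = |(-5)·7 + 5·(-5) + 5·(-1) - 13| / √((-5)² + 5² + 5²)
  = |-35 - 25 - 5 - 13| / √(25 + 25 + 25)
  = |-78| / √75
  = 78 / 8.66
  ≈ 9.007

9.007


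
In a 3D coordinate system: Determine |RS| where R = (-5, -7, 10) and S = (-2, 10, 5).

d = √[(x₂-x₁)² + (y₂-y₁)² + (z₂-z₁)²]
  = √[3² + 17² + (-5)²]
  = √[9 + 289 + 25]
  = √323
  ≈ 17.97

17.97


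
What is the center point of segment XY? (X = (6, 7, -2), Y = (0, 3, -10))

M = ((x₁+x₂)/2, (y₁+y₂)/2, (z₁+z₂)/2)
  = ((6 + 0)/2, (7 + 3)/2, (-2 - 10)/2)
  = (6/2, 10/2, -12/2)
  = (3, 5, -6)

(3, 5, -6)


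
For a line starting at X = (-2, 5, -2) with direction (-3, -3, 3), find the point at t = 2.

P(t) = X + t·d
  = (-2 + (-3)·2, 5 + (-3)·2, -2 + 3·2)
  = (-2 - 6, 5 - 6, -2 + 6)
  = (-8, -1, 4)

(-8, -1, 4)


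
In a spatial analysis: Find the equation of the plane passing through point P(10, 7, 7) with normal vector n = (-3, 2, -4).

The plane through P with normal n = (a, b, c) satisfies n·(r - P) = 0,
i.e. ax + by + cz = a·x₀ + b·y₀ + c·z₀.
d = (-3)·10 + 2·7 + (-4)·7
  = -30 + 14 - 28
  = -44
Equation: -3x + 2y - 4z = -44

-3x + 2y - 4z = -44


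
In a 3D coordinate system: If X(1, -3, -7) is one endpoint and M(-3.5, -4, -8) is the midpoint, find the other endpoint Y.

Y = 2M - X
  = (2·(-3.5) - 1, 2·(-4) - (-3), 2·(-8) - (-7))
  = (-7 - 1, -8 + 3, -16 + 7)
  = (-8, -5, -9)

(-8, -5, -9)


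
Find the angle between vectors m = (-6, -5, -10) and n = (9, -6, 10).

m·n = (-6)·9 + (-5)·(-6) + (-10)·10 = -54 + 30 - 100 = -124
|m| = √((-6)² + (-5)² + (-10)²) = √161 ≈ 12.69
|n| = √(9² + (-6)² + 10²) = √217 ≈ 14.73
cos θ = (m·n)/(|m||n|) = -124/(12.69·14.73) ≈ -0.6634
θ = arccos(-0.6634) ≈ 131.6°

131.6°


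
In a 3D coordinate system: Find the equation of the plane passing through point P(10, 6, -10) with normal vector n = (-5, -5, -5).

The plane through P with normal n = (a, b, c) satisfies n·(r - P) = 0,
i.e. ax + by + cz = a·x₀ + b·y₀ + c·z₀.
d = (-5)·10 + (-5)·6 + (-5)·(-10)
  = -50 - 30 + 50
  = -30
Equation: -5x - 5y - 5z = -30

-5x - 5y - 5z = -30


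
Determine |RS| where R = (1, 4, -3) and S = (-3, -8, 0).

d = √[(x₂-x₁)² + (y₂-y₁)² + (z₂-z₁)²]
  = √[(-4)² + (-12)² + 3²]
  = √[16 + 144 + 9]
  = √169
  ≈ 13

13


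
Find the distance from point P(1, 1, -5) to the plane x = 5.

distance = |a·x₀ + b·y₀ + c·z₀ - d| / √(a² + b² + c²)
  = |1·1 + 0·1 + 0·(-5) - 5| / √(1² + 0² + 0²)
  = |1 + 0 + 0 - 5| / √(1 + 0 + 0)
  = |-4| / √1
  = 4 / 1
  ≈ 4

4


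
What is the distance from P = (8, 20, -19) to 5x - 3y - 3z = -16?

distance = |a·x₀ + b·y₀ + c·z₀ - d| / √(a² + b² + c²)
  = |5·8 + (-3)·20 + (-3)·(-19) - (-16)| / √(5² + (-3)² + (-3)²)
  = |40 - 60 + 57 + 16| / √(25 + 9 + 9)
  = |53| / √43
  = 53 / 6.557
  ≈ 8.082

8.082


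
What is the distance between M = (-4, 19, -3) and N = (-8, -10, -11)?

d = √[(x₂-x₁)² + (y₂-y₁)² + (z₂-z₁)²]
  = √[(-4)² + (-29)² + (-8)²]
  = √[16 + 841 + 64]
  = √921
  ≈ 30.35

30.35


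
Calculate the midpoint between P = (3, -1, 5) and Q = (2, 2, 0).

M = ((x₁+x₂)/2, (y₁+y₂)/2, (z₁+z₂)/2)
  = ((3 + 2)/2, (-1 + 2)/2, (5 + 0)/2)
  = (5/2, 1/2, 5/2)
  = (2.5, 0.5, 2.5)

(2.5, 0.5, 2.5)


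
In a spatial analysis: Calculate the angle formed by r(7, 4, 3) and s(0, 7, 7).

r·s = 7·0 + 4·7 + 3·7 = 0 + 28 + 21 = 49
|r| = √(7² + 4² + 3²) = √74 ≈ 8.602
|s| = √(0² + 7² + 7²) = √98 ≈ 9.899
cos θ = (r·s)/(|r||s|) = 49/(8.602·9.899) ≈ 0.5754
θ = arccos(0.5754) ≈ 54.87°

54.87°


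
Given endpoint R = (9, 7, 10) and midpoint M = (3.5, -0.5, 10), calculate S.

S = 2M - R
  = (2·3.5 - 9, 2·(-0.5) - 7, 2·10 - 10)
  = (7 - 9, -1 - 7, 20 - 10)
  = (-2, -8, 10)

(-2, -8, 10)


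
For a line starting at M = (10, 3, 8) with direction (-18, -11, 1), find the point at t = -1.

P(t) = M + t·d
  = (10 + (-18)·(-1), 3 + (-11)·(-1), 8 + 1·(-1))
  = (10 + 18, 3 + 11, 8 - 1)
  = (28, 14, 7)

(28, 14, 7)


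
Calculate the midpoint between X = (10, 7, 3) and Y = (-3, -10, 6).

M = ((x₁+x₂)/2, (y₁+y₂)/2, (z₁+z₂)/2)
  = ((10 - 3)/2, (7 - 10)/2, (3 + 6)/2)
  = (7/2, -3/2, 9/2)
  = (3.5, -1.5, 4.5)

(3.5, -1.5, 4.5)


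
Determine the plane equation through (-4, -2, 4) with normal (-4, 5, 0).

The plane through P with normal n = (a, b, c) satisfies n·(r - P) = 0,
i.e. ax + by + cz = a·x₀ + b·y₀ + c·z₀.
d = (-4)·(-4) + 5·(-2) + 0·4
  = 16 - 10 + 0
  = 6
Equation: -4x + 5y = 6

-4x + 5y = 6


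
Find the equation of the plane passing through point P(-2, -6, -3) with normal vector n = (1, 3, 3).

The plane through P with normal n = (a, b, c) satisfies n·(r - P) = 0,
i.e. ax + by + cz = a·x₀ + b·y₀ + c·z₀.
d = 1·(-2) + 3·(-6) + 3·(-3)
  = -2 - 18 - 9
  = -29
Equation: x + 3y + 3z = -29

x + 3y + 3z = -29


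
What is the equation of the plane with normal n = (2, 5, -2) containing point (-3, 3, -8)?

The plane through P with normal n = (a, b, c) satisfies n·(r - P) = 0,
i.e. ax + by + cz = a·x₀ + b·y₀ + c·z₀.
d = 2·(-3) + 5·3 + (-2)·(-8)
  = -6 + 15 + 16
  = 25
Equation: 2x + 5y - 2z = 25

2x + 5y - 2z = 25


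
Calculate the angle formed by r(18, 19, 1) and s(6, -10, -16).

r·s = 18·6 + 19·(-10) + 1·(-16) = 108 - 190 - 16 = -98
|r| = √(18² + 19² + 1²) = √686 ≈ 26.19
|s| = √(6² + (-10)² + (-16)²) = √392 ≈ 19.8
cos θ = (r·s)/(|r||s|) = -98/(26.19·19.8) ≈ -0.189
θ = arccos(-0.189) ≈ 100.9°

100.9°


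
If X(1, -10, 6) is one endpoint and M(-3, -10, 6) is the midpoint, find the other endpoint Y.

Y = 2M - X
  = (2·(-3) - 1, 2·(-10) - (-10), 2·6 - 6)
  = (-6 - 1, -20 + 10, 12 - 6)
  = (-7, -10, 6)

(-7, -10, 6)


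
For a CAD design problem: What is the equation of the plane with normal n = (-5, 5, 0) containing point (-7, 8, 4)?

The plane through P with normal n = (a, b, c) satisfies n·(r - P) = 0,
i.e. ax + by + cz = a·x₀ + b·y₀ + c·z₀.
d = (-5)·(-7) + 5·8 + 0·4
  = 35 + 40 + 0
  = 75
Equation: -5x + 5y = 75

-5x + 5y = 75
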